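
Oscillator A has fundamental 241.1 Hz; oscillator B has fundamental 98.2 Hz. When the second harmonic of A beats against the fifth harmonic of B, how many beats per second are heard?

Second harmonic of the first: 2·241.1 = 482.2 Hz.
Fifth harmonic of the second: 5·98.2 = 491.0 Hz.
f_beat = |482.2 − 491.0| = 8.8 Hz.

8.8 Hz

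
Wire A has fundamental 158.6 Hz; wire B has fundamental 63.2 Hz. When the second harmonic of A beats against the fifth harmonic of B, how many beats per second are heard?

Second harmonic of the first: 2·158.6 = 317.2 Hz.
Fifth harmonic of the second: 5·63.2 = 316.0 Hz.
f_beat = |317.2 − 316.0| = 1.2 Hz.

1.2 Hz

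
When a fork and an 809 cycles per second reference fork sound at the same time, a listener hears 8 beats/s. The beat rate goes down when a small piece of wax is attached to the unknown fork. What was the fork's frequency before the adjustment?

|f − 809| = 8, so the fork was at either 801 Hz or 817 Hz.
Loading a fork with wax lowers its frequency; the adjustment lowers the fork's frequency.
The beat rate fell, so the adjustment moved the fork toward 809 Hz — it must have started above the reference.

817 Hz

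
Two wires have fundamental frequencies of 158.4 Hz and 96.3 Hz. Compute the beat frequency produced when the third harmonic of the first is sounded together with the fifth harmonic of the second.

Third harmonic of the first: 3·158.4 = 475.2 Hz.
Fifth harmonic of the second: 5·96.3 = 481.5 Hz.
f_beat = |475.2 − 481.5| = 6.3 Hz.

6.3 Hz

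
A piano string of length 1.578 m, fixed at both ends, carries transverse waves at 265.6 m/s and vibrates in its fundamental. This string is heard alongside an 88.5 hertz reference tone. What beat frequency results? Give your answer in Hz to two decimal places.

For a string fixed at both ends, f_n = n·v/(2L) = 1·265.6/(2·1.578) = 84.1572 Hz.
f_beat = |84.1572 − 88.5| = 4.34 Hz.

4.34 Hz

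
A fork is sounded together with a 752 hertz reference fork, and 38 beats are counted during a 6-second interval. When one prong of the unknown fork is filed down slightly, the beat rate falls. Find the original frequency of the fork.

745.6667 Hz

Beat frequency = 38/6 = 6.3333 Hz.
|f − 752| = 6.3333, so the fork was at either 745.6667 Hz or 758.3333 Hz.
Filing a prong removes mass and raises the fork's frequency; the adjustment raises the fork's frequency.
The beat rate fell, so the adjustment moved the fork toward 752 Hz — it must have started below the reference.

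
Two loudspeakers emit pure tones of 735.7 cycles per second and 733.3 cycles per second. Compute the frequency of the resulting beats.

Beats arise from superposition of two nearby frequencies; the beat rate is |f₁ − f₂|.
|735.7 − 733.3| = 2.4 Hz.

2.4 Hz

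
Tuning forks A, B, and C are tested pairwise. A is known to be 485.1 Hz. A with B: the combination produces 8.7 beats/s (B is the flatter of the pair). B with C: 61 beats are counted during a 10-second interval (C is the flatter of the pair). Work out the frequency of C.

470.3 Hz

B is below A, so f_B = 485.1 − 8.7 = 476.4 Hz.
B–C: Beat frequency = 61/10 = 6.1 Hz.
C is below B, so f_C = 476.4 − 6.1 = 470.3 Hz.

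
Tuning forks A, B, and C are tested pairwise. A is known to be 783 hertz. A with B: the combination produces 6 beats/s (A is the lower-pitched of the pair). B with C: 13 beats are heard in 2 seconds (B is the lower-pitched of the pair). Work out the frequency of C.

795.5 Hz

B is above A, so f_B = 783 + 6 = 789 Hz.
B–C: Beat frequency = 13/2 = 6.5 Hz.
C is above B, so f_C = 789 + 6.5 = 795.5 Hz.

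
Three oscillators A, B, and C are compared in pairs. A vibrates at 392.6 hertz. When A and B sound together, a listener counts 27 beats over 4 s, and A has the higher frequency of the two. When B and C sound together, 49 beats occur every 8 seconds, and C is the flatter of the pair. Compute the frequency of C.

A–B: Beat frequency = 27/4 = 6.75 Hz.
B is below A, so f_B = 392.6 − 6.75 = 385.85 Hz.
B–C: Beat frequency = 49/8 = 6.125 Hz.
C is below B, so f_C = 385.85 − 6.125 = 379.725 Hz.

379.725 Hz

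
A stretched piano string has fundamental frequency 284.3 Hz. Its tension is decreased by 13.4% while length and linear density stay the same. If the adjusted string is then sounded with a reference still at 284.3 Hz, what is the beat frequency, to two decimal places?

For a string, f ∝ √T, so the new frequency is 284.3·√0.866 = 264.5671 Hz.
f_beat = |264.5671 − 284.3| = 19.73 Hz.

19.73 Hz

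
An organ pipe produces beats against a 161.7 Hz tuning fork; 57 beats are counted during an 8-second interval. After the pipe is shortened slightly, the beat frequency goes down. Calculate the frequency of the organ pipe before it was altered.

154.575 Hz

Beat frequency = 57/8 = 7.125 Hz.
|f − 161.7| = 7.125, so the organ pipe was at either 154.575 Hz or 168.825 Hz.
A shorter pipe has a higher fundamental; the adjustment raises the organ pipe's frequency.
The beat rate fell, so the adjustment moved the organ pipe toward 161.7 Hz — it must have started below the reference.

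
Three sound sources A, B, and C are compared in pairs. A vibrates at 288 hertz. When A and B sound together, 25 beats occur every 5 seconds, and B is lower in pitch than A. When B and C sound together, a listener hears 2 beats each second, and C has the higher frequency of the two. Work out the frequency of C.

285 Hz

A–B: Beat frequency = 25/5 = 5 Hz.
B is below A, so f_B = 288 − 5 = 283 Hz.
C is above B, so f_C = 283 + 2 = 285 Hz.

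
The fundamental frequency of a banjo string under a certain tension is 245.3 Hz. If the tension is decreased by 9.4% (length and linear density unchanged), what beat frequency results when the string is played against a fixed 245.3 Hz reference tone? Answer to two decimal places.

For a string, f ∝ √T, so the new frequency is 245.3·√0.906 = 233.4864 Hz.
f_beat = |233.4864 − 245.3| = 11.81 Hz.

11.81 Hz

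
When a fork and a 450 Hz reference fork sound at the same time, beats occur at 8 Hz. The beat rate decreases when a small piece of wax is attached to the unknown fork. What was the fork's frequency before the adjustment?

|f − 450| = 8, so the fork was at either 442 Hz or 458 Hz.
Loading a fork with wax lowers its frequency; the adjustment lowers the fork's frequency.
The beat rate fell, so the adjustment moved the fork toward 450 Hz — it must have started above the reference.

458 Hz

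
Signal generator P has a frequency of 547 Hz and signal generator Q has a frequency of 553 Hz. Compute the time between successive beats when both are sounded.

f_beat = |547 − 553| = 6 Hz.
Beat period T = 1 / f_beat = 1 / 6 s.

0.167 s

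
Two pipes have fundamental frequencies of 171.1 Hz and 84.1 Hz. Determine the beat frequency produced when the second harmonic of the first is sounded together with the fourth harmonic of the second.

5.8 Hz

Second harmonic of the first: 2·171.1 = 342.2 Hz.
Fourth harmonic of the second: 4·84.1 = 336.4 Hz.
f_beat = |342.2 − 336.4| = 5.8 Hz.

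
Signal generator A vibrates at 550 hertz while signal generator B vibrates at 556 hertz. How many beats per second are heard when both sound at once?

6 Hz

Beats arise from superposition of two nearby frequencies; the beat rate is |f₁ − f₂|.
|550 − 556| = 6 Hz.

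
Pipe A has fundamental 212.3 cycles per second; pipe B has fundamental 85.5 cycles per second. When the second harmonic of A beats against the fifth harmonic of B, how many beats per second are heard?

2.9 Hz

Second harmonic of the first: 2·212.3 = 424.6 Hz.
Fifth harmonic of the second: 5·85.5 = 427.5 Hz.
f_beat = |424.6 − 427.5| = 2.9 Hz.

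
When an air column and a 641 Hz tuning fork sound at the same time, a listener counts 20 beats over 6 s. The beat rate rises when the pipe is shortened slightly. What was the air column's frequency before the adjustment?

Beat frequency = 20/6 = 3.3333 Hz.
|f − 641| = 3.3333, so the air column was at either 637.6667 Hz or 644.3333 Hz.
A shorter pipe has a higher fundamental; the adjustment raises the air column's frequency.
The beat rate rose, so the adjustment moved the air column further from 641 Hz — it was already above the reference.

644.3333 Hz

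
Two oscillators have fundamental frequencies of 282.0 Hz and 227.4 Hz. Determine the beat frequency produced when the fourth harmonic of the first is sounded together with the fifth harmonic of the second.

Fourth harmonic of the first: 4·282.0 = 1128.0 Hz.
Fifth harmonic of the second: 5·227.4 = 1137.0 Hz.
f_beat = |1128.0 − 1137.0| = 9.0 Hz.

9.0 Hz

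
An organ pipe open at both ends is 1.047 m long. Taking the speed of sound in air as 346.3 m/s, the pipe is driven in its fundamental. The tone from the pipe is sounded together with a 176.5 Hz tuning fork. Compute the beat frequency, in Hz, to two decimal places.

11.12 Hz

Open pipe: f_n = n·v/(2L) = 1·346.3/(2·1.047) = 165.3773 Hz.
f_beat = |165.3773 − 176.5| = 11.12 Hz.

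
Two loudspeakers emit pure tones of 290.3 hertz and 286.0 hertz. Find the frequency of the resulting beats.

4.3 Hz

The beat frequency equals the magnitude of the frequency difference.
|290.3 − 286.0| = 4.3 Hz.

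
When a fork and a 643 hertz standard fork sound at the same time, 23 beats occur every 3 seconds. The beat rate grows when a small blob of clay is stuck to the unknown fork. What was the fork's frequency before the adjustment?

Beat frequency = 23/3 = 7.6667 Hz.
|f − 643| = 7.6667, so the fork was at either 635.3333 Hz or 650.6667 Hz.
Adding mass to a fork lowers its frequency; the adjustment lowers the fork's frequency.
The beat rate rose, so the adjustment moved the fork further from 643 Hz — it was already below the reference.

635.3333 Hz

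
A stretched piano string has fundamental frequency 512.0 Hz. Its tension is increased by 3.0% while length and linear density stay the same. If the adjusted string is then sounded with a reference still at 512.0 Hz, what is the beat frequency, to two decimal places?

7.62 Hz

For a string, f ∝ √T, so the new frequency is 512.0·√1.030 = 519.6232 Hz.
f_beat = |519.6232 − 512.0| = 7.62 Hz.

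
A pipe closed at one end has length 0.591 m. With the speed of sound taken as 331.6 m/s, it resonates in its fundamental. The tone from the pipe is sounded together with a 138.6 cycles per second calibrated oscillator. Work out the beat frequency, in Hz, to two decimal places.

1.67 Hz

Closed pipe (odd harmonics): f_n = n·v/(4L) = 1·331.6/(4·0.591) = 140.2707 Hz.
f_beat = |140.2707 − 138.6| = 1.67 Hz.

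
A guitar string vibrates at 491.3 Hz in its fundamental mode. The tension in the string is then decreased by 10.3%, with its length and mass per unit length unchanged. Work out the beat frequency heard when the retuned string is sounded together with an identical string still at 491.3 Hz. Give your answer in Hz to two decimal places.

25.99 Hz

For a string, f ∝ √T, so the new frequency is 491.3·√0.897 = 465.3106 Hz.
f_beat = |465.3106 − 491.3| = 25.99 Hz.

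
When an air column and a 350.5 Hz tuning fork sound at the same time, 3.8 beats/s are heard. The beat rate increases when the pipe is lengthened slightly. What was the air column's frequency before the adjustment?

346.7 Hz

|f − 350.5| = 3.8, so the air column was at either 346.7 Hz or 354.3 Hz.
A longer pipe has a lower fundamental; the adjustment lowers the air column's frequency.
The beat rate rose, so the adjustment moved the air column further from 350.5 Hz — it was already below the reference.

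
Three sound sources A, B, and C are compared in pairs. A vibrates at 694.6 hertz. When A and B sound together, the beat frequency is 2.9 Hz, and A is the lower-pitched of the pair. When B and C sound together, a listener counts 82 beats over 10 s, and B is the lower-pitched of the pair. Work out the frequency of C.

B is above A, so f_B = 694.6 + 2.9 = 697.5 Hz.
B–C: Beat frequency = 82/10 = 8.2 Hz.
C is above B, so f_C = 697.5 + 8.2 = 705.7 Hz.

705.7 Hz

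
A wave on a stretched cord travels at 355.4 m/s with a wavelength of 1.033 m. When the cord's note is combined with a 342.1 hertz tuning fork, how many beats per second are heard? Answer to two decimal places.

1.95 Hz

Source frequency f = v/λ = 355.4/1.033 = 344.0465 Hz.
f_beat = |344.0465 − 342.1| = 1.95 Hz.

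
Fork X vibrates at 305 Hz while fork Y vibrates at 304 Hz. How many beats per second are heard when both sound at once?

Beats arise from superposition of two nearby frequencies; the beat rate is |f₁ − f₂|.
|305 − 304| = 1 Hz.

1 Hz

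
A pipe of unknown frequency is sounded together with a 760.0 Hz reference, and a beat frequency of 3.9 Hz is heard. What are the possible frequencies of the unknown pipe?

756.1 Hz or 763.9 Hz

|f − 760.0| = 3.9, so f = 760.0 ± 3.9.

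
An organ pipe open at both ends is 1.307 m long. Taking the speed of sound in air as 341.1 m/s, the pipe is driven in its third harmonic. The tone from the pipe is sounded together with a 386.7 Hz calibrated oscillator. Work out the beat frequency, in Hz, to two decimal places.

4.77 Hz

Open pipe: f_n = n·v/(2L) = 3·341.1/(2·1.307) = 391.4690 Hz.
f_beat = |391.4690 − 386.7| = 4.77 Hz.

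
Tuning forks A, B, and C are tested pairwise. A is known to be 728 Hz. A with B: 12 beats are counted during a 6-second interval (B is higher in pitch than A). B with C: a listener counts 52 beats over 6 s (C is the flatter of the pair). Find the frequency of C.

A–B: Beat frequency = 12/6 = 2 Hz.
B is above A, so f_B = 728 + 2 = 730 Hz.
B–C: Beat frequency = 52/6 = 8.6667 Hz.
C is below B, so f_C = 730 − 8.6667 = 721.3333 Hz.

721.3333 Hz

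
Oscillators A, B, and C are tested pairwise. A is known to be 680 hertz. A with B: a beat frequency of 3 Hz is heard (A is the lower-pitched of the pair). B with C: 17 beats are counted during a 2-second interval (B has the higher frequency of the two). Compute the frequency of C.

B is above A, so f_B = 680 + 3 = 683 Hz.
B–C: Beat frequency = 17/2 = 8.5 Hz.
C is below B, so f_C = 683 − 8.5 = 674.5 Hz.

674.5 Hz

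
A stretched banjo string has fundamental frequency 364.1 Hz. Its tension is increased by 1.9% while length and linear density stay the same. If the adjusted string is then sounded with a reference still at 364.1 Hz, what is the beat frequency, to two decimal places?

3.44 Hz

For a string, f ∝ √T, so the new frequency is 364.1·√1.019 = 367.5427 Hz.
f_beat = |367.5427 − 364.1| = 3.44 Hz.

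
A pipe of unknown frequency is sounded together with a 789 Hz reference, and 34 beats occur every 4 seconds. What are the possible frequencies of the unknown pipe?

780.5 Hz or 797.5 Hz

Beat frequency = 34/4 = 8.5 Hz.
|f − 789| = 8.5, so f = 789 ± 8.5.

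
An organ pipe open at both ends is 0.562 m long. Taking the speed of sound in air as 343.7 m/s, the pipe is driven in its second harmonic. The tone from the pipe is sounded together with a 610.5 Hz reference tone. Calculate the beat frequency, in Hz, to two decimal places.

Open pipe: f_n = n·v/(2L) = 2·343.7/(2·0.562) = 611.5658 Hz.
f_beat = |611.5658 − 610.5| = 1.07 Hz.

1.07 Hz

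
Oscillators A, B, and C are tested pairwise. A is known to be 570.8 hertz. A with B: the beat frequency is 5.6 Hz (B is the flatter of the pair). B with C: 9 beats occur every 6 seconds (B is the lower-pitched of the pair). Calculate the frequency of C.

566.7 Hz

B is below A, so f_B = 570.8 − 5.6 = 565.2 Hz.
B–C: Beat frequency = 9/6 = 1.5 Hz.
C is above B, so f_C = 565.2 + 1.5 = 566.7 Hz.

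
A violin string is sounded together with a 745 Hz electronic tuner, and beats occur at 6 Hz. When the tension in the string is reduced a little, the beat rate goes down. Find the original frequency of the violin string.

|f − 745| = 6, so the violin string was at either 739 Hz or 751 Hz.
Lower tension means lower frequency; the adjustment lowers the violin string's frequency.
The beat rate fell, so the adjustment moved the violin string toward 745 Hz — it must have started above the reference.

751 Hz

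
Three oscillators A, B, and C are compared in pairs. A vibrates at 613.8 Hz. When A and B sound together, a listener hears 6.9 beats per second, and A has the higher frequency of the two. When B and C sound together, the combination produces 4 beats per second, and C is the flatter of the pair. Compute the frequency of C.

602.9 Hz

B is below A, so f_B = 613.8 − 6.9 = 606.9 Hz.
C is below B, so f_C = 606.9 − 4 = 602.9 Hz.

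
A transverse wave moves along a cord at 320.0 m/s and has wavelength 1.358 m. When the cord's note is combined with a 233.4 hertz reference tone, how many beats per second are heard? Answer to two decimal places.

2.24 Hz

Source frequency f = v/λ = 320.0/1.358 = 235.6406 Hz.
f_beat = |235.6406 − 233.4| = 2.24 Hz.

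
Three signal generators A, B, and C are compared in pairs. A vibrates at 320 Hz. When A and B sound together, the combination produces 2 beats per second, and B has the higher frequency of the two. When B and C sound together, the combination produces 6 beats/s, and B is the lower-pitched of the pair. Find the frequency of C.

B is above A, so f_B = 320 + 2 = 322 Hz.
C is above B, so f_C = 322 + 6 = 328 Hz.

328 Hz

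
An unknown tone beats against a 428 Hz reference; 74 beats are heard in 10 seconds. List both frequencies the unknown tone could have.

420.6 Hz or 435.4 Hz

Beat frequency = 74/10 = 7.4 Hz.
|f − 428| = 7.4, so f = 428 ± 7.4.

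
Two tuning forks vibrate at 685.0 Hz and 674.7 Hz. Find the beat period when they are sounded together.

0.097 s

f_beat = |685.0 − 674.7| = 10.3 Hz.
Beat period T = 1 / f_beat = 1 / 10.3 s.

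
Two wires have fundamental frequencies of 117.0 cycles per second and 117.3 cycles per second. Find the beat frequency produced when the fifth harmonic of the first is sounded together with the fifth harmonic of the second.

Fifth harmonic of the first: 5·117.0 = 585.0 Hz.
Fifth harmonic of the second: 5·117.3 = 586.5 Hz.
f_beat = |585.0 − 586.5| = 1.5 Hz.

1.5 Hz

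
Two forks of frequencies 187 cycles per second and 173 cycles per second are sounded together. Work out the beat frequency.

14 Hz

Beats arise from superposition of two nearby frequencies; the beat rate is |f₁ − f₂|.
|187 − 173| = 14 Hz.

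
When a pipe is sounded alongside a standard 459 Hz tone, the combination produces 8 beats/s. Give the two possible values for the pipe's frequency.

|f − 459| = 8, so f = 459 ± 8.

451 Hz or 467 Hz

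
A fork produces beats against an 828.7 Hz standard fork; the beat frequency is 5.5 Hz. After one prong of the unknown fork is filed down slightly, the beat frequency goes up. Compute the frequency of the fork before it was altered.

834.2 Hz

|f − 828.7| = 5.5, so the fork was at either 823.2 Hz or 834.2 Hz.
Filing a prong removes mass and raises the fork's frequency; the adjustment raises the fork's frequency.
The beat rate rose, so the adjustment moved the fork further from 828.7 Hz — it was already above the reference.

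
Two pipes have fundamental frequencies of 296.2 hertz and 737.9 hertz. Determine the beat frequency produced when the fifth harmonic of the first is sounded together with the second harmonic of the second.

5.2 Hz

Fifth harmonic of the first: 5·296.2 = 1481.0 Hz.
Second harmonic of the second: 2·737.9 = 1475.8 Hz.
f_beat = |1481.0 − 1475.8| = 5.2 Hz.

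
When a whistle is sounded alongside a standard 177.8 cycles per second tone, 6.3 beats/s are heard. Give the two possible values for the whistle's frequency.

171.5 Hz or 184.1 Hz

|f − 177.8| = 6.3, so f = 177.8 ± 6.3.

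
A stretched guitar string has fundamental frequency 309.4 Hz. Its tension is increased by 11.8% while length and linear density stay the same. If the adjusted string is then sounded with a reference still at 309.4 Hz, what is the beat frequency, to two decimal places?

17.75 Hz

For a string, f ∝ √T, so the new frequency is 309.4·√1.118 = 327.1457 Hz.
f_beat = |327.1457 − 309.4| = 17.75 Hz.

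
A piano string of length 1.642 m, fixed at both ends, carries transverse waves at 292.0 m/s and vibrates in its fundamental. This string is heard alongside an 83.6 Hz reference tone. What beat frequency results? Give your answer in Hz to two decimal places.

5.32 Hz

For a string fixed at both ends, f_n = n·v/(2L) = 1·292.0/(2·1.642) = 88.9160 Hz.
f_beat = |88.9160 − 83.6| = 5.32 Hz.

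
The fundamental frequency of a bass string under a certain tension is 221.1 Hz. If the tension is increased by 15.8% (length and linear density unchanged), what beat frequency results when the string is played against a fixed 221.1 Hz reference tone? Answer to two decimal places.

For a string, f ∝ √T, so the new frequency is 221.1·√1.158 = 237.9266 Hz.
f_beat = |237.9266 − 221.1| = 16.83 Hz.

16.83 Hz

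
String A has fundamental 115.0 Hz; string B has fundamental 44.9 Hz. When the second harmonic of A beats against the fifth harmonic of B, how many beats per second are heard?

Second harmonic of the first: 2·115.0 = 230.0 Hz.
Fifth harmonic of the second: 5·44.9 = 224.5 Hz.
f_beat = |230.0 − 224.5| = 5.5 Hz.

5.5 Hz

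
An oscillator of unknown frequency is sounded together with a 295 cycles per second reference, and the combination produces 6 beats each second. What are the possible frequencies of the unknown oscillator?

289 Hz or 301 Hz

|f − 295| = 6, so f = 295 ± 6.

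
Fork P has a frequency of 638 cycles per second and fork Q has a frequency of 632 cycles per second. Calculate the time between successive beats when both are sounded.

0.167 s

f_beat = |638 − 632| = 6 Hz.
Beat period T = 1 / f_beat = 1 / 6 s.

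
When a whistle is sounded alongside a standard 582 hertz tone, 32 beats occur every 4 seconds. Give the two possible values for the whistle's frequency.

574 Hz or 590 Hz

Beat frequency = 32/4 = 8 Hz.
|f − 582| = 8, so f = 582 ± 8.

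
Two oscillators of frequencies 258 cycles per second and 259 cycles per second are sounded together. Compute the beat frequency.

1 Hz

f_beat = |f₁ − f₂|.
|258 − 259| = 1 Hz.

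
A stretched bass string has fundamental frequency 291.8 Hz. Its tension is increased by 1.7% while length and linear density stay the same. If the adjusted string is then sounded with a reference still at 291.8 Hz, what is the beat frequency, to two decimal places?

For a string, f ∝ √T, so the new frequency is 291.8·√1.017 = 294.2698 Hz.
f_beat = |294.2698 − 291.8| = 2.47 Hz.

2.47 Hz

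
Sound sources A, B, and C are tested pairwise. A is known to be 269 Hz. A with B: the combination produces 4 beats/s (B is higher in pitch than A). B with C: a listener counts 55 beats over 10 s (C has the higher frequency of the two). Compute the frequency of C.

B is above A, so f_B = 269 + 4 = 273 Hz.
B–C: Beat frequency = 55/10 = 5.5 Hz.
C is above B, so f_C = 273 + 5.5 = 278.5 Hz.

278.5 Hz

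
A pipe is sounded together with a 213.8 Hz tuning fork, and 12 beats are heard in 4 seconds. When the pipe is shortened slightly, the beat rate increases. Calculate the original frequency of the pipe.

Beat frequency = 12/4 = 3 Hz.
|f − 213.8| = 3, so the pipe was at either 210.8 Hz or 216.8 Hz.
A shorter pipe has a higher fundamental; the adjustment raises the pipe's frequency.
The beat rate rose, so the adjustment moved the pipe further from 213.8 Hz — it was already above the reference.

216.8 Hz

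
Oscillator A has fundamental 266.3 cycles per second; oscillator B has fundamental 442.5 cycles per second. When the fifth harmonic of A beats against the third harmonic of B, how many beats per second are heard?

Fifth harmonic of the first: 5·266.3 = 1331.5 Hz.
Third harmonic of the second: 3·442.5 = 1327.5 Hz.
f_beat = |1331.5 − 1327.5| = 4.0 Hz.

4.0 Hz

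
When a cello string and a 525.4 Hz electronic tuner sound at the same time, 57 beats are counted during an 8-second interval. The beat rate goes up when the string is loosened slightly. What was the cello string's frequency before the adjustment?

Beat frequency = 57/8 = 7.125 Hz.
|f − 525.4| = 7.125, so the cello string was at either 518.275 Hz or 532.525 Hz.
Reducing tension lowers a string's frequency; the adjustment lowers the cello string's frequency.
The beat rate rose, so the adjustment moved the cello string further from 525.4 Hz — it was already below the reference.

518.275 Hz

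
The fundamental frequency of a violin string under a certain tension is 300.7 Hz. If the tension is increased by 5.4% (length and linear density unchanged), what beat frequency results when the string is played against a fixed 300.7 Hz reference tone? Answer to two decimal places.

8.01 Hz

For a string, f ∝ √T, so the new frequency is 300.7·√1.054 = 308.7122 Hz.
f_beat = |308.7122 − 300.7| = 8.01 Hz.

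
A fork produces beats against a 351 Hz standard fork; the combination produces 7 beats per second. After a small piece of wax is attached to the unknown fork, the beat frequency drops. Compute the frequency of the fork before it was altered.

|f − 351| = 7, so the fork was at either 344 Hz or 358 Hz.
Loading a fork with wax lowers its frequency; the adjustment lowers the fork's frequency.
The beat rate fell, so the adjustment moved the fork toward 351 Hz — it must have started above the reference.

358 Hz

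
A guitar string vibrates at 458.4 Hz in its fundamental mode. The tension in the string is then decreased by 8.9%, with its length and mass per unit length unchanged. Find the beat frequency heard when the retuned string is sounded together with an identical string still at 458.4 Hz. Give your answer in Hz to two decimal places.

For a string, f ∝ √T, so the new frequency is 458.4·√0.911 = 437.5259 Hz.
f_beat = |437.5259 − 458.4| = 20.87 Hz.

20.87 Hz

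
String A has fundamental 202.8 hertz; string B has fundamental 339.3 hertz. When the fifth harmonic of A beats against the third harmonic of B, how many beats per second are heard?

Fifth harmonic of the first: 5·202.8 = 1014.0 Hz.
Third harmonic of the second: 3·339.3 = 1017.9 Hz.
f_beat = |1014.0 − 1017.9| = 3.9 Hz.

3.9 Hz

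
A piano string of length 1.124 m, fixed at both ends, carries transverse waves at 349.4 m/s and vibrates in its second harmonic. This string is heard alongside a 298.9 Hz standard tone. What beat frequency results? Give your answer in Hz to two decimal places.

For a string fixed at both ends, f_n = n·v/(2L) = 2·349.4/(2·1.124) = 310.8541 Hz.
f_beat = |310.8541 − 298.9| = 11.95 Hz.

11.95 Hz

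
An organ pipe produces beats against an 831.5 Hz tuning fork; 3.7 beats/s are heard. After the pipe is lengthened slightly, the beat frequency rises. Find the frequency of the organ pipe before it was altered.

827.8 Hz

|f − 831.5| = 3.7, so the organ pipe was at either 827.8 Hz or 835.2 Hz.
A longer pipe has a lower fundamental; the adjustment lowers the organ pipe's frequency.
The beat rate rose, so the adjustment moved the organ pipe further from 831.5 Hz — it was already below the reference.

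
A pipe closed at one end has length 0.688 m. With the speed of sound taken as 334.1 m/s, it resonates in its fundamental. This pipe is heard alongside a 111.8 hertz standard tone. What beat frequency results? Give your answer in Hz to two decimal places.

9.60 Hz

Closed pipe (odd harmonics): f_n = n·v/(4L) = 1·334.1/(4·0.688) = 121.4026 Hz.
f_beat = |121.4026 − 111.8| = 9.60 Hz.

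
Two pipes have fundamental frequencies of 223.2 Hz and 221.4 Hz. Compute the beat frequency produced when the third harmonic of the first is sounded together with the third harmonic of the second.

5.4 Hz

Third harmonic of the first: 3·223.2 = 669.6 Hz.
Third harmonic of the second: 3·221.4 = 664.2 Hz.
f_beat = |669.6 − 664.2| = 5.4 Hz.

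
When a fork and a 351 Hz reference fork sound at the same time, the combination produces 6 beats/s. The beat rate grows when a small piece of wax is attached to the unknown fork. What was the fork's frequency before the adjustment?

345 Hz

|f − 351| = 6, so the fork was at either 345 Hz or 357 Hz.
Loading a fork with wax lowers its frequency; the adjustment lowers the fork's frequency.
The beat rate rose, so the adjustment moved the fork further from 351 Hz — it was already below the reference.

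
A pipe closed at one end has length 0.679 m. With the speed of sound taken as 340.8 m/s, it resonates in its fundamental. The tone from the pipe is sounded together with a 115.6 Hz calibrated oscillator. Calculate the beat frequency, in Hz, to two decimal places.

9.88 Hz

Closed pipe (odd harmonics): f_n = n·v/(4L) = 1·340.8/(4·0.679) = 125.4786 Hz.
f_beat = |125.4786 − 115.6| = 9.88 Hz.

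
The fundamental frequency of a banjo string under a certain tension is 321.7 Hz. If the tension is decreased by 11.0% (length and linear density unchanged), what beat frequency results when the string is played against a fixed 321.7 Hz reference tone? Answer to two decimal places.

18.21 Hz

For a string, f ∝ √T, so the new frequency is 321.7·√0.890 = 303.4912 Hz.
f_beat = |303.4912 − 321.7| = 18.21 Hz.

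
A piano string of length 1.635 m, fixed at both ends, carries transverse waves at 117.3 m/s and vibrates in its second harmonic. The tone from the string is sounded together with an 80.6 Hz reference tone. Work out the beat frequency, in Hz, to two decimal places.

8.86 Hz

For a string fixed at both ends, f_n = n·v/(2L) = 2·117.3/(2·1.635) = 71.7431 Hz.
f_beat = |71.7431 − 80.6| = 8.86 Hz.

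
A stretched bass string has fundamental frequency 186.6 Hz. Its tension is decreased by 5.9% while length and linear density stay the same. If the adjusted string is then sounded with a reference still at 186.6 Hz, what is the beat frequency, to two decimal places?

5.59 Hz

For a string, f ∝ √T, so the new frequency is 186.6·√0.941 = 181.0116 Hz.
f_beat = |181.0116 − 186.6| = 5.59 Hz.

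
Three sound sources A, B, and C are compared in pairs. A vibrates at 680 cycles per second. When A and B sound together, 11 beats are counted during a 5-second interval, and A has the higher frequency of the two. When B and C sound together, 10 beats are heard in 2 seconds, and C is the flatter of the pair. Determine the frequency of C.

A–B: Beat frequency = 11/5 = 2.2 Hz.
B is below A, so f_B = 680 − 2.2 = 677.8 Hz.
B–C: Beat frequency = 10/2 = 5 Hz.
C is below B, so f_C = 677.8 − 5 = 672.8 Hz.

672.8 Hz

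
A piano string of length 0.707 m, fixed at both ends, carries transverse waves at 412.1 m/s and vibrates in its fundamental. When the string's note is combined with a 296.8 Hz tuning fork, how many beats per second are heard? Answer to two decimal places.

For a string fixed at both ends, f_n = n·v/(2L) = 1·412.1/(2·0.707) = 291.4427 Hz.
f_beat = |291.4427 − 296.8| = 5.36 Hz.

5.36 Hz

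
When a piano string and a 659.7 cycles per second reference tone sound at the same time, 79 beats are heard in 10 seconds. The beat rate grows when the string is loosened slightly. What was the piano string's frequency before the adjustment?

Beat frequency = 79/10 = 7.9 Hz.
|f − 659.7| = 7.9, so the piano string was at either 651.8 Hz or 667.6 Hz.
Reducing tension lowers a string's frequency; the adjustment lowers the piano string's frequency.
The beat rate rose, so the adjustment moved the piano string further from 659.7 Hz — it was already below the reference.

651.8 Hz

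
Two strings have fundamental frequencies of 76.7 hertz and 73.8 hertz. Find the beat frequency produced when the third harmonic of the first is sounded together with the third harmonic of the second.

Third harmonic of the first: 3·76.7 = 230.1 Hz.
Third harmonic of the second: 3·73.8 = 221.4 Hz.
f_beat = |230.1 − 221.4| = 8.7 Hz.

8.7 Hz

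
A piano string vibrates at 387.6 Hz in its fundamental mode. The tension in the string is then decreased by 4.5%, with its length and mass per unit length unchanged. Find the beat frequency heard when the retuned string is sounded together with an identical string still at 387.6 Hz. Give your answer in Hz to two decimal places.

8.82 Hz

For a string, f ∝ √T, so the new frequency is 387.6·√0.955 = 378.7786 Hz.
f_beat = |378.7786 − 387.6| = 8.82 Hz.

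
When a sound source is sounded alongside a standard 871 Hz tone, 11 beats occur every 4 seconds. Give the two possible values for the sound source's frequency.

Beat frequency = 11/4 = 2.75 Hz.
|f − 871| = 2.75, so f = 871 ± 2.75.

868.25 Hz or 873.75 Hz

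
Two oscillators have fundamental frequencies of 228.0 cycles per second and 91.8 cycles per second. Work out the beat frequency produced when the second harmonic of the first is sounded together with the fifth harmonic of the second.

3.0 Hz

Second harmonic of the first: 2·228.0 = 456.0 Hz.
Fifth harmonic of the second: 5·91.8 = 459.0 Hz.
f_beat = |456.0 − 459.0| = 3.0 Hz.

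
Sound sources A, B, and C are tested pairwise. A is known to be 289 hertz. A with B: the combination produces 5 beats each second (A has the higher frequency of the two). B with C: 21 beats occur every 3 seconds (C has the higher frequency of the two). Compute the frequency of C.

B is below A, so f_B = 289 − 5 = 284 Hz.
B–C: Beat frequency = 21/3 = 7 Hz.
C is above B, so f_C = 284 + 7 = 291 Hz.

291 Hz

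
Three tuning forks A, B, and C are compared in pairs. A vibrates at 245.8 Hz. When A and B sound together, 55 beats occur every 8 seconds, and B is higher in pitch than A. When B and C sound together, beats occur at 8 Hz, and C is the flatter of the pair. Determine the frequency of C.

A–B: Beat frequency = 55/8 = 6.875 Hz.
B is above A, so f_B = 245.8 + 6.875 = 252.675 Hz.
C is below B, so f_C = 252.675 − 8 = 244.675 Hz.

244.675 Hz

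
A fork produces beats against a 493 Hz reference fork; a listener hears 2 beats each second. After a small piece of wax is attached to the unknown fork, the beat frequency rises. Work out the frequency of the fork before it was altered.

491 Hz

|f − 493| = 2, so the fork was at either 491 Hz or 495 Hz.
Loading a fork with wax lowers its frequency; the adjustment lowers the fork's frequency.
The beat rate rose, so the adjustment moved the fork further from 493 Hz — it was already below the reference.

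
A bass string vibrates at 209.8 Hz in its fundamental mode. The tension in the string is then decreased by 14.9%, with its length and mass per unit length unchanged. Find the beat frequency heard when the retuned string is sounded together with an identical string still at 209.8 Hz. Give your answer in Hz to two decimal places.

For a string, f ∝ √T, so the new frequency is 209.8·√0.851 = 193.5398 Hz.
f_beat = |193.5398 − 209.8| = 16.26 Hz.

16.26 Hz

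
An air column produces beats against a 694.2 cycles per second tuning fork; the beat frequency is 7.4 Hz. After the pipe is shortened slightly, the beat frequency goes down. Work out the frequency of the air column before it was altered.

|f − 694.2| = 7.4, so the air column was at either 686.8 Hz or 701.6 Hz.
A shorter pipe has a higher fundamental; the adjustment raises the air column's frequency.
The beat rate fell, so the adjustment moved the air column toward 694.2 Hz — it must have started below the reference.

686.8 Hz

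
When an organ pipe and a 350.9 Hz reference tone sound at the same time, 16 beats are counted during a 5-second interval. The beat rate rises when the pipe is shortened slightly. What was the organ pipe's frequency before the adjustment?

Beat frequency = 16/5 = 3.2 Hz.
|f − 350.9| = 3.2, so the organ pipe was at either 347.7 Hz or 354.1 Hz.
A shorter pipe has a higher fundamental; the adjustment raises the organ pipe's frequency.
The beat rate rose, so the adjustment moved the organ pipe further from 350.9 Hz — it was already above the reference.

354.1 Hz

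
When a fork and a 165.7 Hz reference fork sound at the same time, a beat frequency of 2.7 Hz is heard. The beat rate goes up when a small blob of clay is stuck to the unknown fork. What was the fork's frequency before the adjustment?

|f − 165.7| = 2.7, so the fork was at either 163 Hz or 168.4 Hz.
Adding mass to a fork lowers its frequency; the adjustment lowers the fork's frequency.
The beat rate rose, so the adjustment moved the fork further from 165.7 Hz — it was already below the reference.

163 Hz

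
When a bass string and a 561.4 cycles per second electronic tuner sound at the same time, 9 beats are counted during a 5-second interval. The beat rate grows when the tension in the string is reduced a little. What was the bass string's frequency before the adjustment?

559.6 Hz

Beat frequency = 9/5 = 1.8 Hz.
|f − 561.4| = 1.8, so the bass string was at either 559.6 Hz or 563.2 Hz.
Lower tension means lower frequency; the adjustment lowers the bass string's frequency.
The beat rate rose, so the adjustment moved the bass string further from 561.4 Hz — it was already below the reference.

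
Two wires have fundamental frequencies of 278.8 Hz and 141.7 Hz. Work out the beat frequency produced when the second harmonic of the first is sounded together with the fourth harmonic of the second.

9.2 Hz

Second harmonic of the first: 2·278.8 = 557.6 Hz.
Fourth harmonic of the second: 4·141.7 = 566.8 Hz.
f_beat = |557.6 − 566.8| = 9.2 Hz.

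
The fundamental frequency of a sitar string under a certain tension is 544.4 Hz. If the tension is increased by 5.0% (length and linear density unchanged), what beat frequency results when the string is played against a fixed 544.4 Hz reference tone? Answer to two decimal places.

For a string, f ∝ √T, so the new frequency is 544.4·√1.050 = 557.8440 Hz.
f_beat = |557.8440 − 544.4| = 13.44 Hz.

13.44 Hz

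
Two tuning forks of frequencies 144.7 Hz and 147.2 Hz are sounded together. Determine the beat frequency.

2.5 Hz

f_beat = |f₁ − f₂|.
|144.7 − 147.2| = 2.5 Hz.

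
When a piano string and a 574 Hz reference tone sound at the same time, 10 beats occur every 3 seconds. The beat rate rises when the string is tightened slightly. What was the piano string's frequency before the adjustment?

577.3333 Hz

Beat frequency = 10/3 = 3.3333 Hz.
|f − 574| = 3.3333, so the piano string was at either 570.6667 Hz or 577.3333 Hz.
Increasing tension raises a string's frequency; the adjustment raises the piano string's frequency.
The beat rate rose, so the adjustment moved the piano string further from 574 Hz — it was already above the reference.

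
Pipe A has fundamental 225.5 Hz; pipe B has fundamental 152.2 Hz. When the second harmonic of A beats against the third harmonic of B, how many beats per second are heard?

Second harmonic of the first: 2·225.5 = 451.0 Hz.
Third harmonic of the second: 3·152.2 = 456.6 Hz.
f_beat = |451.0 − 456.6| = 5.6 Hz.

5.6 Hz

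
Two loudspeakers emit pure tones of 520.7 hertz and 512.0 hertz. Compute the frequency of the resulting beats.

Beats arise from superposition of two nearby frequencies; the beat rate is |f₁ − f₂|.
|520.7 − 512.0| = 8.7 Hz.

8.7 Hz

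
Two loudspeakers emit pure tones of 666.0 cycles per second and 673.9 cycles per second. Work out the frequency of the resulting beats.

f_beat = |f₁ − f₂|.
|666.0 − 673.9| = 7.9 Hz.

7.9 Hz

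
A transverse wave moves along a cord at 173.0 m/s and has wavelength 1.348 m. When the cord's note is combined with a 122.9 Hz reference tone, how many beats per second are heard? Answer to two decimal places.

Source frequency f = v/λ = 173.0/1.348 = 128.3383 Hz.
f_beat = |128.3383 − 122.9| = 5.44 Hz.

5.44 Hz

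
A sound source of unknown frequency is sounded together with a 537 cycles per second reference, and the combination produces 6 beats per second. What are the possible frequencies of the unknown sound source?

531 Hz or 543 Hz

|f − 537| = 6, so f = 537 ± 6.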